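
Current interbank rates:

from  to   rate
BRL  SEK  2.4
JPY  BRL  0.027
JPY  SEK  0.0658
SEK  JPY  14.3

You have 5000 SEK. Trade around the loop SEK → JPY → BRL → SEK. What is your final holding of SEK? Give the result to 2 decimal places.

5000 SEK × 14.3 = 71500 JPY
71500 JPY × 0.027 = 1930.5 BRL
1930.5 BRL × 2.4 = 4633.2 SEK

4633.20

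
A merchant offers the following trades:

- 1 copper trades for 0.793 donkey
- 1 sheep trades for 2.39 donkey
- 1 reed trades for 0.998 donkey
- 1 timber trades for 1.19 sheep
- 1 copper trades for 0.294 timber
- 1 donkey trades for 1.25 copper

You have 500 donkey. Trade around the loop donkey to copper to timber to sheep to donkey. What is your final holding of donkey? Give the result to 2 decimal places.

500 donkey × 1.25 = 625 copper
625 copper × 0.294 = 183.75 timber
183.75 timber × 1.19 = 218.6625 sheep
218.6625 sheep × 2.39 = 522.603375 donkey

522.60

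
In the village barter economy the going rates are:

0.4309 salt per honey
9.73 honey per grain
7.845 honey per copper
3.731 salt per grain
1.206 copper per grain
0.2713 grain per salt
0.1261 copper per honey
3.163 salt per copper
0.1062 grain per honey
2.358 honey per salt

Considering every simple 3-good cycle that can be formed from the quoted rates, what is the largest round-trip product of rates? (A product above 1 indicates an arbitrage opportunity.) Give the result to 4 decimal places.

grain→honey→salt→grain: 9.73 × 0.4309 × 0.2713 = 1.13747
grain→copper→salt→grain: 1.206 × 3.163 × 0.2713 = 1.03490
grain→copper→honey→grain: 1.206 × 7.845 × 0.1062 = 1.00477
salt→honey→copper→salt: 2.358 × 0.1261 × 3.163 = 0.94050
grain→salt→honey→grain: 3.731 × 2.358 × 0.1062 = 0.93432
Maximum is grain→honey→salt→grain at 1.1375; arbitrage exists.

1.1375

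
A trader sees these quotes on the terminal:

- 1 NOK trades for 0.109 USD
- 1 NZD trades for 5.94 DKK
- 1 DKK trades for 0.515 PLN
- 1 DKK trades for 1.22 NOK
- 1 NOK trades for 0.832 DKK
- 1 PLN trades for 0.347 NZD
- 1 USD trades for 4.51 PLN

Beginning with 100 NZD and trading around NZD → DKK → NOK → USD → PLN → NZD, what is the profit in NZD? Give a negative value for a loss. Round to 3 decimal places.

100 NZD × 5.94 = 594 DKK
594 DKK × 1.22 = 724.68 NOK
724.68 NOK × 0.109 = 78.99012 USD
78.99012 USD × 4.51 = 356.2454412 PLN
356.2454412 PLN × 0.347 = 123.6171680964 NZD
Net change: 123.6171680964 − 100 = 23.6171680964 NZD

23.617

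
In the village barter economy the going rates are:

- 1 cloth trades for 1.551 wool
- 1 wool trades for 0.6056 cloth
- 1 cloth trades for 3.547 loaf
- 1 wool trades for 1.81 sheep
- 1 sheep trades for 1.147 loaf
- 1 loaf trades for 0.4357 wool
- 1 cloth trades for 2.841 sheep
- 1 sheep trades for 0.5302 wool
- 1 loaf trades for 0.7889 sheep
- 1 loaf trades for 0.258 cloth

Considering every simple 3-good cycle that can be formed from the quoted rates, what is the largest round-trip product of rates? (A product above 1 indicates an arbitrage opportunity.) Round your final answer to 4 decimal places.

cloth→loaf→wool→cloth: 3.547 × 0.4357 × 0.6056 = 0.93591
cloth→sheep→wool→cloth: 2.841 × 0.5302 × 0.6056 = 0.91221
loaf→wool→sheep→loaf: 0.4357 × 1.81 × 1.147 = 0.90454
cloth→sheep→loaf→cloth: 2.841 × 1.147 × 0.258 = 0.84073
Maximum is cloth→loaf→wool→cloth at 0.9359; no arbitrage — every cycle loses value.

0.9359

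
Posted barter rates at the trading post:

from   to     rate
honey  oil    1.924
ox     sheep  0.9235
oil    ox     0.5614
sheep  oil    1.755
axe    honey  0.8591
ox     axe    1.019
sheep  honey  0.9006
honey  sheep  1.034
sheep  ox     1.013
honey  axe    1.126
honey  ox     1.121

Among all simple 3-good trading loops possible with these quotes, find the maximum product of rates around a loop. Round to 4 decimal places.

0.9813

ox→axe→honey→ox: 1.019 × 0.8591 × 1.121 = 0.98135
sheep→honey→ox→sheep: 0.9006 × 1.121 × 0.9235 = 0.93234
sheep→oil→ox→sheep: 1.755 × 0.5614 × 0.9235 = 0.90988
Maximum is ox→axe→honey→ox at 0.9813; no arbitrage — every cycle loses value.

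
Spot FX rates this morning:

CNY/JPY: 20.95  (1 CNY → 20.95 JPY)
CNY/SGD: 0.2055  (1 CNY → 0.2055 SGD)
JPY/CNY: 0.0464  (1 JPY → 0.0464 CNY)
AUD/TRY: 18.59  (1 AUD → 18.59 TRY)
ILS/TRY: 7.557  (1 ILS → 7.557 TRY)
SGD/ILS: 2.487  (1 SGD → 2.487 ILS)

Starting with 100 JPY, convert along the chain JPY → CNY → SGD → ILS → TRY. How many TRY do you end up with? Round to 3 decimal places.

100 JPY × 0.0464 = 4.64 CNY
4.64 CNY × 0.2055 = 0.95352 SGD
0.95352 SGD × 2.487 = 2.37140424 ILS
2.37140424 ILS × 7.557 = 17.92070184168 TRY

17.921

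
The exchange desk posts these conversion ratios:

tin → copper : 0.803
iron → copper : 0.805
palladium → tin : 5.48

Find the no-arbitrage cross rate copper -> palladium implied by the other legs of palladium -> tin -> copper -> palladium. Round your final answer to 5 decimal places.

Known legs of the cycle: 5.48 × 0.803 = 4.40044
For no arbitrage the full-cycle product must be 1, so the missing rate is 1 / 4.40044 ≈ 0.2272500.

0.22725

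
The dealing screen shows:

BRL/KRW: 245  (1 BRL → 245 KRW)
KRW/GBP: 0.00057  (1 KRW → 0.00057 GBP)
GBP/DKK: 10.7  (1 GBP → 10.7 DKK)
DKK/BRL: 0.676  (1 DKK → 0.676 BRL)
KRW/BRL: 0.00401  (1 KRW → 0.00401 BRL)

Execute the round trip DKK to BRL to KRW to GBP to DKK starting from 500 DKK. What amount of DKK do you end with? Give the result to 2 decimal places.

500 DKK × 0.676 = 338 BRL
338 BRL × 245 = 82810 KRW
82810 KRW × 0.00057 = 47.2017 GBP
47.2017 GBP × 10.7 = 505.05819 DKK

505.06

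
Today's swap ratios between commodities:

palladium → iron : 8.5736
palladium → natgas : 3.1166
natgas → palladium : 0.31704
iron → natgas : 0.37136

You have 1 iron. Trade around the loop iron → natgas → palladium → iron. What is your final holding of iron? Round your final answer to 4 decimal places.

1.0094

1 iron × 0.37136 = 0.37136 natgas
0.37136 natgas × 0.31704 = 0.1177359744 palladium
0.1177359744 palladium × 8.5736 = 1.00942115011584 iron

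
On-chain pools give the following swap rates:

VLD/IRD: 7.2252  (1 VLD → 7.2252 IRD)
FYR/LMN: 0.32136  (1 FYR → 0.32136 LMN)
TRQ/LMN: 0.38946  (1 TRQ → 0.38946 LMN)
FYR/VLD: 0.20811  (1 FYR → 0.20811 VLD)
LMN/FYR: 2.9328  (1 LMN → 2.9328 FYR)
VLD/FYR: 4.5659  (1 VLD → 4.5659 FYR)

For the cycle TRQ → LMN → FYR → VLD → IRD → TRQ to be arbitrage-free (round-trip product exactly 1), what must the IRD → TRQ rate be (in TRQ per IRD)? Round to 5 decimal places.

Known legs of the cycle: 0.38946 × 2.9328 × 0.20811 × 7.2252 = 1.717465926236651136
For no arbitrage the full-cycle product must be 1, so the missing rate is 1 / 1.717465926236651136 ≈ 0.5822532.

0.58225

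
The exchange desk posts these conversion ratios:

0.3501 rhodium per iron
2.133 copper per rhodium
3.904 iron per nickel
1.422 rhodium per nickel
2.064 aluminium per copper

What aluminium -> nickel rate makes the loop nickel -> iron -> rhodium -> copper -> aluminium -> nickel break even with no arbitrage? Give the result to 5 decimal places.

Known legs of the cycle: 3.904 × 0.3501 × 2.133 × 2.064 = 6.0173111374848
For no arbitrage the full-cycle product must be 1, so the missing rate is 1 / 6.0173111374848 ≈ 0.1661872.

0.16619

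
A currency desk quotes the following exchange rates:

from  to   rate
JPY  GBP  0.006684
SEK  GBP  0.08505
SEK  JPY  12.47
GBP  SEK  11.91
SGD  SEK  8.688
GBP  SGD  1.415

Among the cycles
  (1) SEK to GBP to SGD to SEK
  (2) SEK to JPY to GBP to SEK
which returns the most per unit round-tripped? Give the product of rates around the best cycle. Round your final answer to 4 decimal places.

1.0456

(1) 0.08505 × 1.415 × 8.688 = 1.04556
(2) 12.47 × 0.006684 × 11.91 = 0.99269
Highest is cycle (1) at 1.0456 (>1, arbitrage).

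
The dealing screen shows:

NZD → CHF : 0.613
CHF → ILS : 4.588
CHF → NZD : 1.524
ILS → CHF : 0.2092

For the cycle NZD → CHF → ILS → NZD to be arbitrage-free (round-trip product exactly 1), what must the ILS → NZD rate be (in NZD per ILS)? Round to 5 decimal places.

0.35556

Known legs of the cycle: 0.613 × 4.588 = 2.812444
For no arbitrage the full-cycle product must be 1, so the missing rate is 1 / 2.812444 ≈ 0.3555626.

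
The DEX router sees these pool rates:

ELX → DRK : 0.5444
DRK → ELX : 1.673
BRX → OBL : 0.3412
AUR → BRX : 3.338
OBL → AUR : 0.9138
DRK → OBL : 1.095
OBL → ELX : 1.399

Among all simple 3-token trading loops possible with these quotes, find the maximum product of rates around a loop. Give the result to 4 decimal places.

AUR→BRX→OBL→AUR: 3.338 × 0.3412 × 0.9138 = 1.04075
ELX→DRK→OBL→ELX: 0.5444 × 1.095 × 1.399 = 0.83397
Maximum is AUR→BRX→OBL→AUR at 1.0408; arbitrage exists.

1.0408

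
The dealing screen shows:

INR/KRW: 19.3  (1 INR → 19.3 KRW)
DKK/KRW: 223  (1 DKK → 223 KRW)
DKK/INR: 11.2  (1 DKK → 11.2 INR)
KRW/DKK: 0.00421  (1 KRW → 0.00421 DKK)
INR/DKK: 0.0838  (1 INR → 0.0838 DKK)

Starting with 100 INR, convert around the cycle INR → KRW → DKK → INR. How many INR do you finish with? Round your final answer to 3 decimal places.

100 INR × 19.3 = 1930 KRW
1930 KRW × 0.00421 = 8.1253 DKK
8.1253 DKK × 11.2 = 91.00336 INR

91.003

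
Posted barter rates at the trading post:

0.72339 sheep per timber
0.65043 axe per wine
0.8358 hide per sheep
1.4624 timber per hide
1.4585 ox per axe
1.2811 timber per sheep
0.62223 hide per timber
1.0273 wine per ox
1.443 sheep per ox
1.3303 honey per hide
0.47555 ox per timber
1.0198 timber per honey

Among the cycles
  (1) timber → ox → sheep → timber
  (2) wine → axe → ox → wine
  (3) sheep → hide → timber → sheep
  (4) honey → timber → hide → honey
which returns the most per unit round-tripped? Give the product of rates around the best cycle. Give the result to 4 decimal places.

(1) 0.47555 × 1.443 × 1.2811 = 0.87911
(2) 0.65043 × 1.4585 × 1.0273 = 0.97455
(3) 0.8358 × 1.4624 × 0.72339 = 0.88418
(4) 1.0198 × 0.62223 × 1.3303 = 0.84414
Highest is cycle (2) at 0.9746 (≤1, no arbitrage).

0.9746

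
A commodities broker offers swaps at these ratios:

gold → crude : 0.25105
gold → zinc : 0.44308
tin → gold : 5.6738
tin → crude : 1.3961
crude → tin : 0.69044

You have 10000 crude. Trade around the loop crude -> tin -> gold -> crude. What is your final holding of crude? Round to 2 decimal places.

9834.68

10000 crude × 0.69044 = 6904.4 tin
6904.4 tin × 5.6738 = 39174.18472 gold
39174.18472 gold × 0.25105 = 9834.679073956 crude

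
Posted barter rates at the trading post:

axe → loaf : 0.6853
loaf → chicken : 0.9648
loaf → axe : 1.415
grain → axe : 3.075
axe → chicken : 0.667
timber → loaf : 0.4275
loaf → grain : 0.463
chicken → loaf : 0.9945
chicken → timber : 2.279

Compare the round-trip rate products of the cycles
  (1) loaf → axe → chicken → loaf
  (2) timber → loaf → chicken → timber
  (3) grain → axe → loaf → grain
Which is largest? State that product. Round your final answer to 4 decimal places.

(1) 1.415 × 0.667 × 0.9945 = 0.93861
(2) 0.4275 × 0.9648 × 2.279 = 0.93998
(3) 3.075 × 0.6853 × 0.463 = 0.97568
Highest is cycle (3) at 0.9757 (≤1, no arbitrage).

0.9757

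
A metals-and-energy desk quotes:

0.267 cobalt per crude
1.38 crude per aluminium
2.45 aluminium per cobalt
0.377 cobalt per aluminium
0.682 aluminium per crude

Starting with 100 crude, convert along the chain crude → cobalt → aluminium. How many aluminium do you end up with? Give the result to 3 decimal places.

65.415

100 crude × 0.267 = 26.7 cobalt
26.7 cobalt × 2.45 = 65.415 aluminium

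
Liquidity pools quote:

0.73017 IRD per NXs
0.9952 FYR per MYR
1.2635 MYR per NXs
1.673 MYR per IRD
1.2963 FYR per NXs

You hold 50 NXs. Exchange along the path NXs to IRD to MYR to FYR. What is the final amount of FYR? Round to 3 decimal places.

50 NXs × 0.73017 = 36.5085 IRD
36.5085 IRD × 1.673 = 61.0787205 MYR
61.0787205 MYR × 0.9952 = 60.7855426416 FYR

60.786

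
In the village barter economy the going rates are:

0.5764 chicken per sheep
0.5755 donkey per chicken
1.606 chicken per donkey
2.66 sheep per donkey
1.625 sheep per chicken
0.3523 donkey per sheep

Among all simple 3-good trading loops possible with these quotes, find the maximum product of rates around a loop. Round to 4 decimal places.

0.9194

sheep→donkey→chicken→sheep: 0.3523 × 1.606 × 1.625 = 0.91941
sheep→chicken→donkey→sheep: 0.5764 × 0.5755 × 2.66 = 0.88237
Maximum is sheep→donkey→chicken→sheep at 0.9194; no arbitrage — every cycle loses value.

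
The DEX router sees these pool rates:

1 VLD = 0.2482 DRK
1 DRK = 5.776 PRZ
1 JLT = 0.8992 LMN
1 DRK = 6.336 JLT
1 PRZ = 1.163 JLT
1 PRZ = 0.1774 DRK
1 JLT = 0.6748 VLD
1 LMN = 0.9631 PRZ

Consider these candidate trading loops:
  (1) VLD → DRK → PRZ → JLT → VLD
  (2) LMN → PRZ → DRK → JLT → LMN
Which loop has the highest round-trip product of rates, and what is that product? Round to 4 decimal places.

(1) 0.2482 × 5.776 × 1.163 × 0.6748 = 1.12508
(2) 0.9631 × 0.1774 × 6.336 × 0.8992 = 0.97341
Highest is cycle (1) at 1.1251 (>1, arbitrage).

1.1251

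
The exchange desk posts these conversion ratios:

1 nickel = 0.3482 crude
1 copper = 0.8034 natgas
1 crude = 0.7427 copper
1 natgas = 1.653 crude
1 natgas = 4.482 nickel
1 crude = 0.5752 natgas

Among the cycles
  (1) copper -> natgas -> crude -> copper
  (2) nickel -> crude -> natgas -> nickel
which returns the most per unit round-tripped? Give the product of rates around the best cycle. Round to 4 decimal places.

0.9863

(1) 0.8034 × 1.653 × 0.7427 = 0.98632
(2) 0.3482 × 0.5752 × 4.482 = 0.89768
Highest is cycle (1) at 0.9863 (≤1, no arbitrage).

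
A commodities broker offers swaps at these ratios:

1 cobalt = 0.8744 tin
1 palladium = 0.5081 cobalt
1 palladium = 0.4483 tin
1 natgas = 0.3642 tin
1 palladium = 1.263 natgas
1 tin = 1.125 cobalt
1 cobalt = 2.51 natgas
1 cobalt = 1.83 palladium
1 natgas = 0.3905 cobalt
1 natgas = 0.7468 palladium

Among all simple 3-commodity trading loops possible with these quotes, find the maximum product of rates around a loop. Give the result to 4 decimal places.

1.0284

natgas→tin→cobalt→natgas: 0.3642 × 1.125 × 2.51 = 1.02841
palladium→cobalt→natgas→palladium: 0.5081 × 2.51 × 0.7468 = 0.95242
palladium→tin→cobalt→palladium: 0.4483 × 1.125 × 1.83 = 0.92294
palladium→natgas→cobalt→palladium: 1.263 × 0.3905 × 1.83 = 0.90256
Maximum is natgas→tin→cobalt→natgas at 1.0284; arbitrage exists.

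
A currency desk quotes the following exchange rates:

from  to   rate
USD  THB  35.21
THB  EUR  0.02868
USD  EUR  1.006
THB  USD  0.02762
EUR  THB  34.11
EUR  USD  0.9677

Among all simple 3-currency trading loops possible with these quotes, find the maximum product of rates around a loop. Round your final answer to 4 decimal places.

0.9772

THB→EUR→USD→THB: 0.02868 × 0.9677 × 35.21 = 0.97721
THB→USD→EUR→THB: 0.02762 × 1.006 × 34.11 = 0.94777
Maximum is THB→EUR→USD→THB at 0.9772; no arbitrage — every cycle loses value.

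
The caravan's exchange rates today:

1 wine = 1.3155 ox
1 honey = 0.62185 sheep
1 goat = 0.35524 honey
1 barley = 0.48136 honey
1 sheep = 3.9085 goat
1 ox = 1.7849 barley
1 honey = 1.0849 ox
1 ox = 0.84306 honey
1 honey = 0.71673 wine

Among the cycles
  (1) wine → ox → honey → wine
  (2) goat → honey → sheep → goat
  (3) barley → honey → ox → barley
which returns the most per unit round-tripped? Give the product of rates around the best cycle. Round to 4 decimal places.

(1) 1.3155 × 0.84306 × 0.71673 = 0.79489
(2) 0.35524 × 0.62185 × 3.9085 = 0.86341
(3) 0.48136 × 1.0849 × 1.7849 = 0.93212
Highest is cycle (3) at 0.9321 (≤1, no arbitrage).

0.9321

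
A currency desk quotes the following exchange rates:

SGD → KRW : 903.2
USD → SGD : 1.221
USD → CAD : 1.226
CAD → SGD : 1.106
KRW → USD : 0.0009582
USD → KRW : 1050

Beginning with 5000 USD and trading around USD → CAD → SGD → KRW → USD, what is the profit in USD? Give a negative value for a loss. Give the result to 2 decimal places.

5000 USD × 1.226 = 6130 CAD
6130 CAD × 1.106 = 6779.78 SGD
6779.78 SGD × 903.2 = 6123497.296 KRW
6123497.296 KRW × 0.0009582 = 5867.5351090272 USD
Net change: 5867.5351090272 − 5000 = 867.5351090272 USD

867.54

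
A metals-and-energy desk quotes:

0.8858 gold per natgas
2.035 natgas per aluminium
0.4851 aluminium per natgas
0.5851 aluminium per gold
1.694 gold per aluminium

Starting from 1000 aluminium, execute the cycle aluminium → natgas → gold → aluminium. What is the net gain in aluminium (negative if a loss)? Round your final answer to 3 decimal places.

54.703

1000 aluminium × 2.035 = 2035 natgas
2035 natgas × 0.8858 = 1802.603 gold
1802.603 gold × 0.5851 = 1054.7030153 aluminium
Net change: 1054.7030153 − 1000 = 54.7030153 aluminium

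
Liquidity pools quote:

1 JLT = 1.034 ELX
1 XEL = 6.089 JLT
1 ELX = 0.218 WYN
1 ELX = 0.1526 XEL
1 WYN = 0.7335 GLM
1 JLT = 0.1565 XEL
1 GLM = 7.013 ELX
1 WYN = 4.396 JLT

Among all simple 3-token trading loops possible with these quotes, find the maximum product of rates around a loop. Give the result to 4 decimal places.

GLM→ELX→WYN→GLM: 7.013 × 0.218 × 0.7335 = 1.12140
JLT→ELX→WYN→JLT: 1.034 × 0.218 × 4.396 = 0.99091
JLT→ELX→XEL→JLT: 1.034 × 0.1526 × 6.089 = 0.96077
Maximum is GLM→ELX→WYN→GLM at 1.1214; arbitrage exists.

1.1214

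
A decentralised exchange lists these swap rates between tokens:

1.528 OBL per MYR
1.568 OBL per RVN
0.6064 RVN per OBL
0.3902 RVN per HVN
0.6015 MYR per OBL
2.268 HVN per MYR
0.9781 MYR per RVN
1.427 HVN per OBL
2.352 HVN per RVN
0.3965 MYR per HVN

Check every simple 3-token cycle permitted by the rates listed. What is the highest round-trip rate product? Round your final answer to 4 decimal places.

RVN→MYR→OBL→RVN: 0.9781 × 1.528 × 0.6064 = 0.90629
RVN→OBL→HVN→RVN: 1.568 × 1.427 × 0.3902 = 0.87309
RVN→MYR→HVN→RVN: 0.9781 × 2.268 × 0.3902 = 0.86559
HVN→MYR→OBL→HVN: 0.3965 × 1.528 × 1.427 = 0.86455
Maximum is RVN→MYR→OBL→RVN at 0.9063; no arbitrage — every cycle loses value.

0.9063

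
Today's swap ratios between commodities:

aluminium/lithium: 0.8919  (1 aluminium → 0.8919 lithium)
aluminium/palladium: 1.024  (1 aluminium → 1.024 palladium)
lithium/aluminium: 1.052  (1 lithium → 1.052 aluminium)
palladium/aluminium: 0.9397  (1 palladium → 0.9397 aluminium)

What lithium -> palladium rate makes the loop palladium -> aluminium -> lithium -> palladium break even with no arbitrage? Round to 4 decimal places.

Known legs of the cycle: 0.9397 × 0.8919 = 0.83811843
For no arbitrage the full-cycle product must be 1, so the missing rate is 1 / 0.83811843 ≈ 1.193149.

1.1931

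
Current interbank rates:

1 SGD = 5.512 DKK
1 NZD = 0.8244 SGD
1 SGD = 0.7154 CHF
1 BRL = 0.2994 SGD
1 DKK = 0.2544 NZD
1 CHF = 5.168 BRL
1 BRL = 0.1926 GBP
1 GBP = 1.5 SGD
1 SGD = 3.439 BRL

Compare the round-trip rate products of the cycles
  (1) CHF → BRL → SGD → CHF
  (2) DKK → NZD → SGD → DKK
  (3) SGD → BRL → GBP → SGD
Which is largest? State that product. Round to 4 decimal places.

1.1560

(1) 5.168 × 0.2994 × 0.7154 = 1.10694
(2) 0.2544 × 0.8244 × 5.512 = 1.15602
(3) 3.439 × 0.1926 × 1.5 = 0.99353
Highest is cycle (2) at 1.1560 (>1, arbitrage).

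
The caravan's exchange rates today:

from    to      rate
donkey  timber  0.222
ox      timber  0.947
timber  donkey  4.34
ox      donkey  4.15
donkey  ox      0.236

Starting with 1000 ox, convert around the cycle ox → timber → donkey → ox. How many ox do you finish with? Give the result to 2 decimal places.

1000 ox × 0.947 = 947 timber
947 timber × 4.34 = 4109.98 donkey
4109.98 donkey × 0.236 = 969.95528 ox

969.96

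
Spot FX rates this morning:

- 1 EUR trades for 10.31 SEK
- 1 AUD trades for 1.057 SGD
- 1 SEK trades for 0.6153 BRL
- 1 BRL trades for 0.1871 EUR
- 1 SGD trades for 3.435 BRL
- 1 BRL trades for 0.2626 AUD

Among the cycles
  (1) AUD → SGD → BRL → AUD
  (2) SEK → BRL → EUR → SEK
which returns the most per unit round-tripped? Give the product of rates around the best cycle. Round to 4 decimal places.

1.1869

(1) 1.057 × 3.435 × 0.2626 = 0.95345
(2) 0.6153 × 0.1871 × 10.31 = 1.18691
Highest is cycle (2) at 1.1869 (>1, arbitrage).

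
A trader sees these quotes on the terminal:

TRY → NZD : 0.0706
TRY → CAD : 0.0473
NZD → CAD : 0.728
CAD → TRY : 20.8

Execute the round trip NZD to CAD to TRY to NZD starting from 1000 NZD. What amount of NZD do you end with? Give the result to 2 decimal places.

1000 NZD × 0.728 = 728 CAD
728 CAD × 20.8 = 15142.4 TRY
15142.4 TRY × 0.0706 = 1069.05344 NZD

1069.05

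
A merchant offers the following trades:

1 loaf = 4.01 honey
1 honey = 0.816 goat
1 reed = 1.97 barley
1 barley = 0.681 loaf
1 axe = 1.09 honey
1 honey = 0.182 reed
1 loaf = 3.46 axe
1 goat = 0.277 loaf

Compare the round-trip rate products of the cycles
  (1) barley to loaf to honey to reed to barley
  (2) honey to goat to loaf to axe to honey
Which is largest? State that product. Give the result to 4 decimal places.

(1) 0.681 × 4.01 × 0.182 × 1.97 = 0.97910
(2) 0.816 × 0.277 × 3.46 × 1.09 = 0.85246
Highest is cycle (1) at 0.9791 (≤1, no arbitrage).

0.9791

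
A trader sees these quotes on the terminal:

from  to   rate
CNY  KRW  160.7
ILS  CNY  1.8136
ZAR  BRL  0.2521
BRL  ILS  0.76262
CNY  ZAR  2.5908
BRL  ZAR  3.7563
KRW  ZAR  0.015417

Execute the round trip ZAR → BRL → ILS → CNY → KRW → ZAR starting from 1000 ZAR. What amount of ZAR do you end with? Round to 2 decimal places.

1000 ZAR × 0.2521 = 252.1 BRL
252.1 BRL × 0.76262 = 192.256502 ILS
192.256502 ILS × 1.8136 = 348.6763920272 CNY
348.6763920272 CNY × 160.7 = 56032.29619877104 KRW
56032.29619877104 KRW × 0.015417 = 863.84991049645312368 ZAR

863.85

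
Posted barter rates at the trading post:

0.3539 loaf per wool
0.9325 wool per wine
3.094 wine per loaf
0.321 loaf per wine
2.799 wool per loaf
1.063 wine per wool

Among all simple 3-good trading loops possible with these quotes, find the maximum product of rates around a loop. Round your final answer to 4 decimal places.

1.0211

loaf→wine→wool→loaf: 3.094 × 0.9325 × 0.3539 = 1.02106
loaf→wool→wine→loaf: 2.799 × 1.063 × 0.321 = 0.95508
Maximum is loaf→wine→wool→loaf at 1.0211; arbitrage exists.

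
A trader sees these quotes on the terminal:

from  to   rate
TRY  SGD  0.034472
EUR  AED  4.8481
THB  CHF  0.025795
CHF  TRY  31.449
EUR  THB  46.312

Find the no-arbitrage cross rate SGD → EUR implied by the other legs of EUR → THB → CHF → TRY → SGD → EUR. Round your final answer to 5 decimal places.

0.77214

Known legs of the cycle: 46.312 × 0.025795 × 31.449 × 0.034472 = 1.29509727733190112
For no arbitrage the full-cycle product must be 1, so the missing rate is 1 / 1.29509727733190112 ≈ 0.7721428.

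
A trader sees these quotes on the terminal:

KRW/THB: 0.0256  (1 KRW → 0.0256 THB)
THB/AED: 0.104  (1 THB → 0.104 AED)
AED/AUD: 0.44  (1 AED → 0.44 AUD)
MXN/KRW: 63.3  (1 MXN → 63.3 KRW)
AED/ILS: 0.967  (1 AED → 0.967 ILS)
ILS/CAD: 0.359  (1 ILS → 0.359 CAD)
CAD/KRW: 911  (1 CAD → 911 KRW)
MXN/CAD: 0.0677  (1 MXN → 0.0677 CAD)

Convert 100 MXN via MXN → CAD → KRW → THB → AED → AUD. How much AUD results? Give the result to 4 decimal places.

7.2249

100 MXN × 0.0677 = 6.77 CAD
6.77 CAD × 911 = 6167.47 KRW
6167.47 KRW × 0.0256 = 157.887232 THB
157.887232 THB × 0.104 = 16.420272128 AED
16.420272128 AED × 0.44 = 7.22491973632 AUD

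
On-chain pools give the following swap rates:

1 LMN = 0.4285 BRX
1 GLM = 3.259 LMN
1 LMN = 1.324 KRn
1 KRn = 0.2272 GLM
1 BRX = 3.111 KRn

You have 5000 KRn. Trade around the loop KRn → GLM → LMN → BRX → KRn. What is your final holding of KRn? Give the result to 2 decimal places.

4935.30

5000 KRn × 0.2272 = 1136 GLM
1136 GLM × 3.259 = 3702.224 LMN
3702.224 LMN × 0.4285 = 1586.402984 BRX
1586.402984 BRX × 3.111 = 4935.299683224 KRn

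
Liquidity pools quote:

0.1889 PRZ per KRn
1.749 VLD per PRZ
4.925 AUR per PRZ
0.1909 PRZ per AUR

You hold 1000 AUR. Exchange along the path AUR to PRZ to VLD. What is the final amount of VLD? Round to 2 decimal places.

1000 AUR × 0.1909 = 190.9 PRZ
190.9 PRZ × 1.749 = 333.8841 VLD

333.88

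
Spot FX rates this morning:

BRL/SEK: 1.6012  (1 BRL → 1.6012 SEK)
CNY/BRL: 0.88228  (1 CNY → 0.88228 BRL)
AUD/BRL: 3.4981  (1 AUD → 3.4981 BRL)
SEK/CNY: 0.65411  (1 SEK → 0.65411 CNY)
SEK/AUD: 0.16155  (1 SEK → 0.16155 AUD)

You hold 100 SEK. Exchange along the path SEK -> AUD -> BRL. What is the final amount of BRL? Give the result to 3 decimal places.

56.512

100 SEK × 0.16155 = 16.155 AUD
16.155 AUD × 3.4981 = 56.5118055 BRL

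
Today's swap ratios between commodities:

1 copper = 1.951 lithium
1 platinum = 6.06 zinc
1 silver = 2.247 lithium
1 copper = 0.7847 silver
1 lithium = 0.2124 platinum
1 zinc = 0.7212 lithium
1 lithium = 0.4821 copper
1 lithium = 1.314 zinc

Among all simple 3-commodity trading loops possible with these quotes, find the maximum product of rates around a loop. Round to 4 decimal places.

0.9283

zinc→lithium→platinum→zinc: 0.7212 × 0.2124 × 6.06 = 0.92829
silver→lithium→copper→silver: 2.247 × 0.4821 × 0.7847 = 0.85005
Maximum is zinc→lithium→platinum→zinc at 0.9283; no arbitrage — every cycle loses value.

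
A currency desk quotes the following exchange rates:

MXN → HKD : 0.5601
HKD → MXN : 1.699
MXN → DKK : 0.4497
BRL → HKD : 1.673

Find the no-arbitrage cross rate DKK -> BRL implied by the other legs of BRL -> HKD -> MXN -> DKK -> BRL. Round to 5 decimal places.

Known legs of the cycle: 1.673 × 1.699 × 0.4497 = 1.2782394219
For no arbitrage the full-cycle product must be 1, so the missing rate is 1 / 1.2782394219 ≈ 0.7823261.

0.78233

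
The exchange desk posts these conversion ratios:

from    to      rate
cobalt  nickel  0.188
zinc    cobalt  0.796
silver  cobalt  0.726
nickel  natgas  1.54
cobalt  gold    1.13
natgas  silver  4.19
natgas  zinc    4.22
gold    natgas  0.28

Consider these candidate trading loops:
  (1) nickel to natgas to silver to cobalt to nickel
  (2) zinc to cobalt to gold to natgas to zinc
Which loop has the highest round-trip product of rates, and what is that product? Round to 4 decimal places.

(1) 1.54 × 4.19 × 0.726 × 0.188 = 0.88070
(2) 0.796 × 1.13 × 0.28 × 4.22 = 1.06283
Highest is cycle (2) at 1.0628 (>1, arbitrage).

1.0628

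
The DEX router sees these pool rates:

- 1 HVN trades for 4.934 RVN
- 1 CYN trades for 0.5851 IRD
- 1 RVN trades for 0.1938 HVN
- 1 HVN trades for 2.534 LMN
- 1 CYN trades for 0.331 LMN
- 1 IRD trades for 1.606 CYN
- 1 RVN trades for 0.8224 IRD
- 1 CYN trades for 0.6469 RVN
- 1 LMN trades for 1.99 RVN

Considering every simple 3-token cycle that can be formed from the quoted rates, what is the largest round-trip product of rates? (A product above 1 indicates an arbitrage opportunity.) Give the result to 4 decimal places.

0.9773

HVN→LMN→RVN→HVN: 2.534 × 1.99 × 0.1938 = 0.97727
IRD→CYN→RVN→IRD: 1.606 × 0.6469 × 0.8224 = 0.85441
Maximum is HVN→LMN→RVN→HVN at 0.9773; no arbitrage — every cycle loses value.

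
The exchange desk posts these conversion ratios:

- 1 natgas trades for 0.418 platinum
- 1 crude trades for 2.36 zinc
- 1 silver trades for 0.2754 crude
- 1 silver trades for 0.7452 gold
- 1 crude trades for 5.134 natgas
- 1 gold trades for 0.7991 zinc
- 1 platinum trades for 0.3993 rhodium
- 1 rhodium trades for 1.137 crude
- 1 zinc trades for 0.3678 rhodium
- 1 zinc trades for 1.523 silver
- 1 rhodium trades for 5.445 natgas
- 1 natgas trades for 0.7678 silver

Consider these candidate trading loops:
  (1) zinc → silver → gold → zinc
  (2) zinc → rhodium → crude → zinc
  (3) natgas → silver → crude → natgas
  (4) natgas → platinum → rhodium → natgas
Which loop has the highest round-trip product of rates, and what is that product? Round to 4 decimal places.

1.0856

(1) 1.523 × 0.7452 × 0.7991 = 0.90693
(2) 0.3678 × 1.137 × 2.36 = 0.98693
(3) 0.7678 × 0.2754 × 5.134 = 1.08560
(4) 0.418 × 0.3993 × 5.445 = 0.90881
Highest is cycle (3) at 1.0856 (>1, arbitrage).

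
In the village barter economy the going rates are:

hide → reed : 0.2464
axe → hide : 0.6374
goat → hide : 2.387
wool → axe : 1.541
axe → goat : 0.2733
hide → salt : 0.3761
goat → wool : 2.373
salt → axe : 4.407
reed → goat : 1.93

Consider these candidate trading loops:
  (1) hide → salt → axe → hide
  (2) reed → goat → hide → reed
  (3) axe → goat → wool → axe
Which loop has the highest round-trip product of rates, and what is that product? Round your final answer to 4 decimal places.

(1) 0.3761 × 4.407 × 0.6374 = 1.05647
(2) 1.93 × 2.387 × 0.2464 = 1.13514
(3) 0.2733 × 2.373 × 1.541 = 0.99940
Highest is cycle (2) at 1.1351 (>1, arbitrage).

1.1351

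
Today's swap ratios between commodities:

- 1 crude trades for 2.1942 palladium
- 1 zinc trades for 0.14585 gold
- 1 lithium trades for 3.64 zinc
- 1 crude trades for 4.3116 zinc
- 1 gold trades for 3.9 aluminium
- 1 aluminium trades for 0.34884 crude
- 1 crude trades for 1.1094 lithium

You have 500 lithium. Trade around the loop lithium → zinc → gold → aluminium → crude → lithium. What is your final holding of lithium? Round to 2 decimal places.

500 lithium × 3.64 = 1820 zinc
1820 zinc × 0.14585 = 265.447 gold
265.447 gold × 3.9 = 1035.2433 aluminium
1035.2433 aluminium × 0.34884 = 361.134272772 crude
361.134272772 crude × 1.1094 = 400.6423622132568 lithium

400.64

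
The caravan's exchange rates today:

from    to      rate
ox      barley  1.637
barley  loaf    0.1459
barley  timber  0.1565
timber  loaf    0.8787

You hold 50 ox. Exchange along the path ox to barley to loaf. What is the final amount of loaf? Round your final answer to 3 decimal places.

50 ox × 1.637 = 81.85 barley
81.85 barley × 0.1459 = 11.941915 loaf

11.942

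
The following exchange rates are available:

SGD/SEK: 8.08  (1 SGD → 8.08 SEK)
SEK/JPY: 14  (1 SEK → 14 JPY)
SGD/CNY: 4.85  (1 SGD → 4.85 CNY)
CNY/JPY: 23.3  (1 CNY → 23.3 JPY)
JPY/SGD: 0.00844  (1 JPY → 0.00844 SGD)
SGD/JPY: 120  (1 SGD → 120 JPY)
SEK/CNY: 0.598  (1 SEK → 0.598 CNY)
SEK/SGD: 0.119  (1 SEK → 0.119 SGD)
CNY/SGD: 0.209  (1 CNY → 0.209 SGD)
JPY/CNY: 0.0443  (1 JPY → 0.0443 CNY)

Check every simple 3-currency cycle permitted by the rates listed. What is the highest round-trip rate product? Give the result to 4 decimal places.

CNY→SGD→JPY→CNY: 0.209 × 120 × 0.0443 = 1.11104
CNY→SGD→SEK→CNY: 0.209 × 8.08 × 0.598 = 1.00985
JPY→SGD→SEK→JPY: 0.00844 × 8.08 × 14 = 0.95473
CNY→JPY→SGD→CNY: 23.3 × 0.00844 × 4.85 = 0.95376
Maximum is CNY→SGD→JPY→CNY at 1.1110; arbitrage exists.

1.1110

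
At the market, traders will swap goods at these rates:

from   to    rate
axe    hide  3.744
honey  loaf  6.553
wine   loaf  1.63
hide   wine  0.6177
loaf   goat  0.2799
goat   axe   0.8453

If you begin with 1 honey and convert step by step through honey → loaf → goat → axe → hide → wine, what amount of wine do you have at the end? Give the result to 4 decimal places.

1 honey × 6.553 = 6.553 loaf
6.553 loaf × 0.2799 = 1.8341847 goat
1.8341847 goat × 0.8453 = 1.55043632691 axe
1.55043632691 axe × 3.744 = 5.80483360795104 hide
5.80483360795104 hide × 0.6177 = 3.585645719631357408 wine

3.5856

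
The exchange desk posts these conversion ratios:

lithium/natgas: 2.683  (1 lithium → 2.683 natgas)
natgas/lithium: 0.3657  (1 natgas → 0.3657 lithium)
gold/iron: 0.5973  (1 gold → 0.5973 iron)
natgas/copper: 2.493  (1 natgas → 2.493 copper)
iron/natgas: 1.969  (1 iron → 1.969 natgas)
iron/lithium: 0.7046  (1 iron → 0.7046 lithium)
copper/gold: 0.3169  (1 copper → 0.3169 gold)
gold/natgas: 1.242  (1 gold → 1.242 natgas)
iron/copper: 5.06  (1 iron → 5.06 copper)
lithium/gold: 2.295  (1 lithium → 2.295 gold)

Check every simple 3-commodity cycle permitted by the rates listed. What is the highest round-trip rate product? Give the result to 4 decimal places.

1.0424

natgas→lithium→gold→natgas: 0.3657 × 2.295 × 1.242 = 1.04239
natgas→copper→gold→natgas: 2.493 × 0.3169 × 1.242 = 0.98122
iron→lithium→gold→iron: 0.7046 × 2.295 × 0.5973 = 0.96587
copper→gold→iron→copper: 0.3169 × 0.5973 × 5.06 = 0.95778
Maximum is natgas→lithium→gold→natgas at 1.0424; arbitrage exists.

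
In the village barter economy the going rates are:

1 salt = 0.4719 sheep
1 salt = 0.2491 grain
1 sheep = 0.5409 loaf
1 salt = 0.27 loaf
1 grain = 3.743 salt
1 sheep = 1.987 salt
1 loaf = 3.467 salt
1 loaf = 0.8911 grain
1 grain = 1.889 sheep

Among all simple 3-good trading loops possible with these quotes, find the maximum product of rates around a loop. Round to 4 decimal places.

0.9350

grain→sheep→salt→grain: 1.889 × 1.987 × 0.2491 = 0.93498
grain→sheep→loaf→grain: 1.889 × 0.5409 × 0.8911 = 0.91049
grain→salt→loaf→grain: 3.743 × 0.27 × 0.8911 = 0.90055
salt→sheep→loaf→salt: 0.4719 × 0.5409 × 3.467 = 0.88495
Maximum is grain→sheep→salt→grain at 0.9350; no arbitrage — every cycle loses value.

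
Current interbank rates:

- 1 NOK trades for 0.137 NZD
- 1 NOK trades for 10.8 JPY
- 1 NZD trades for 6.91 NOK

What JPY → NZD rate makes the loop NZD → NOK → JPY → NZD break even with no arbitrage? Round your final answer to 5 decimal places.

0.01340

Known legs of the cycle: 6.91 × 10.8 = 74.628
For no arbitrage the full-cycle product must be 1, so the missing rate is 1 / 74.628 ≈ 0.0133998.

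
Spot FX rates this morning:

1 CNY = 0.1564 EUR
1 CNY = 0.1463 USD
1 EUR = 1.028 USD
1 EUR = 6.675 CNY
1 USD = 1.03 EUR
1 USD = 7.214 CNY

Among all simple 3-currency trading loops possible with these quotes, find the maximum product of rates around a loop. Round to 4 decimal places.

1.1599

EUR→USD→CNY→EUR: 1.028 × 7.214 × 0.1564 = 1.15986
EUR→CNY→USD→EUR: 6.675 × 0.1463 × 1.03 = 1.00585
Maximum is EUR→USD→CNY→EUR at 1.1599; arbitrage exists.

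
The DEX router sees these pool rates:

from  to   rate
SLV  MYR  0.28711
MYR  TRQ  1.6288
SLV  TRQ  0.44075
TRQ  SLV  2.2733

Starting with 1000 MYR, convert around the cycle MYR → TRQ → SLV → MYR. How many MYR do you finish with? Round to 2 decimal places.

1000 MYR × 1.6288 = 1628.8 TRQ
1628.8 TRQ × 2.2733 = 3702.75104 SLV
3702.75104 SLV × 0.28711 = 1063.0968510944 MYR

1063.10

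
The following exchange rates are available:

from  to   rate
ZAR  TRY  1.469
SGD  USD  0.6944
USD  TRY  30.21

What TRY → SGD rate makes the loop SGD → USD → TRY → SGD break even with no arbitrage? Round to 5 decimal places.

Known legs of the cycle: 0.6944 × 30.21 = 20.977824
For no arbitrage the full-cycle product must be 1, so the missing rate is 1 / 20.977824 ≈ 0.0476694.

0.04767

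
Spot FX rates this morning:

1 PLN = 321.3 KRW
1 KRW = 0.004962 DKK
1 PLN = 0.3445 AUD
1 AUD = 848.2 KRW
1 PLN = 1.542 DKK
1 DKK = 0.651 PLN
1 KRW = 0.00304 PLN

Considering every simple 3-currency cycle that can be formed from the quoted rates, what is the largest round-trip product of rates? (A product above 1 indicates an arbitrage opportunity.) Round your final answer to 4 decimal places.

1.0379

PLN→KRW→DKK→PLN: 321.3 × 0.004962 × 0.651 = 1.03788
AUD→KRW→PLN→AUD: 848.2 × 0.00304 × 0.3445 = 0.88830
Maximum is PLN→KRW→DKK→PLN at 1.0379; arbitrage exists.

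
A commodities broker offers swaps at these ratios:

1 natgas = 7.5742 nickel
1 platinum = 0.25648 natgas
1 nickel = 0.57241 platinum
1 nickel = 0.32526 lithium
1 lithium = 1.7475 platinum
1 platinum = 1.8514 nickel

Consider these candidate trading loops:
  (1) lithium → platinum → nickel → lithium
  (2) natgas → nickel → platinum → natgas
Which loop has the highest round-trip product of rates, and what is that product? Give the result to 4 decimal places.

1.1120

(1) 1.7475 × 1.8514 × 0.32526 = 1.05232
(2) 7.5742 × 0.57241 × 0.25648 = 1.11198
Highest is cycle (2) at 1.1120 (>1, arbitrage).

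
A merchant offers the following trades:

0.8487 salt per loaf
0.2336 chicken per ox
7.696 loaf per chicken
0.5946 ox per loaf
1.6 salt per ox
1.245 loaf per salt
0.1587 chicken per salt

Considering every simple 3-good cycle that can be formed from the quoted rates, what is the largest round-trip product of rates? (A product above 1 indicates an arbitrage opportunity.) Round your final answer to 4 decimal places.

salt→loaf→ox→salt: 1.245 × 0.5946 × 1.6 = 1.18444
chicken→loaf→ox→chicken: 7.696 × 0.5946 × 0.2336 = 1.06896
salt→chicken→loaf→salt: 0.1587 × 7.696 × 0.8487 = 1.03656
Maximum is salt→loaf→ox→salt at 1.1844; arbitrage exists.

1.1844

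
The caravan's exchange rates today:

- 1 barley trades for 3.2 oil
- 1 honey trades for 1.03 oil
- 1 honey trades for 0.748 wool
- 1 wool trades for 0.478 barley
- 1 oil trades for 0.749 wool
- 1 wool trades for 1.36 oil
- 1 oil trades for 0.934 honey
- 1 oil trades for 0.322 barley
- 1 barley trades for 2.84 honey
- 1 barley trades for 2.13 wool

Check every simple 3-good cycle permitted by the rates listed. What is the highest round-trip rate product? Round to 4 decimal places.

oil→wool→barley→oil: 0.749 × 0.478 × 3.2 = 1.14567
barley→honey→wool→barley: 2.84 × 0.748 × 0.478 = 1.01542
oil→honey→wool→oil: 0.934 × 0.748 × 1.36 = 0.95014
oil→barley→honey→oil: 0.322 × 2.84 × 1.03 = 0.94191
oil→barley→wool→oil: 0.322 × 2.13 × 1.36 = 0.93277
Maximum is oil→wool→barley→oil at 1.1457; arbitrage exists.

1.1457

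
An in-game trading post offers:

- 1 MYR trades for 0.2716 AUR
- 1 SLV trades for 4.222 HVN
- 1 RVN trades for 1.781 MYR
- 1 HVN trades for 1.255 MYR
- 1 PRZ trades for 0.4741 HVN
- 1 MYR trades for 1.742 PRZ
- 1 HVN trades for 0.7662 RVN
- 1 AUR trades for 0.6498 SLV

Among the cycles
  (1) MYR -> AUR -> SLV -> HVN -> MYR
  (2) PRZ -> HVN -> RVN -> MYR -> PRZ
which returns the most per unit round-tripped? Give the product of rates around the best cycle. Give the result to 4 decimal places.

(1) 0.2716 × 0.6498 × 4.222 × 1.255 = 0.93513
(2) 0.4741 × 0.7662 × 1.781 × 1.742 = 1.12700
Highest is cycle (2) at 1.1270 (>1, arbitrage).

1.1270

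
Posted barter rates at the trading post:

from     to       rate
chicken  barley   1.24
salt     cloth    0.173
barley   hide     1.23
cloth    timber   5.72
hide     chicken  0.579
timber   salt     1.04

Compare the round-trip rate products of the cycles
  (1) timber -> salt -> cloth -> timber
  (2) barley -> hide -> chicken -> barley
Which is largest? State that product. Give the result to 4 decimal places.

(1) 1.04 × 0.173 × 5.72 = 1.02914
(2) 1.23 × 0.579 × 1.24 = 0.88309
Highest is cycle (1) at 1.0291 (>1, arbitrage).

1.0291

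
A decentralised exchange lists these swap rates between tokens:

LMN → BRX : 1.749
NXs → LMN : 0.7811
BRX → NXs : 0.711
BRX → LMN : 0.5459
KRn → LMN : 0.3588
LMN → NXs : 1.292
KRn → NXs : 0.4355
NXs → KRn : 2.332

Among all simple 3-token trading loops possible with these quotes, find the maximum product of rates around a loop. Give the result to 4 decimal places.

NXs→KRn→LMN→NXs: 2.332 × 0.3588 × 1.292 = 1.08104
NXs→LMN→BRX→NXs: 0.7811 × 1.749 × 0.711 = 0.97133
Maximum is NXs→KRn→LMN→NXs at 1.0810; arbitrage exists.

1.0810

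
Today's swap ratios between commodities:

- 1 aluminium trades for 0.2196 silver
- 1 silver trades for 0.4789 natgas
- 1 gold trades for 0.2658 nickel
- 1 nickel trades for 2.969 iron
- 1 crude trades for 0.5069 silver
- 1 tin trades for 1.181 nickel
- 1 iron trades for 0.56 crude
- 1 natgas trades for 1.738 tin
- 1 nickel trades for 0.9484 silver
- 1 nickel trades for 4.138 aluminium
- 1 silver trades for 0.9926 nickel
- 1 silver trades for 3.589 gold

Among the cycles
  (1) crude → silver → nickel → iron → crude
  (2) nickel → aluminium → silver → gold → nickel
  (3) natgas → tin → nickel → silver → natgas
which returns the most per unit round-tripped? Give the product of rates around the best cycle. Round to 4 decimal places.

0.9323

(1) 0.5069 × 0.9926 × 2.969 × 0.56 = 0.83656
(2) 4.138 × 0.2196 × 3.589 × 0.2658 = 0.86686
(3) 1.738 × 1.181 × 0.9484 × 0.4789 = 0.93226
Highest is cycle (3) at 0.9323 (≤1, no arbitrage).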